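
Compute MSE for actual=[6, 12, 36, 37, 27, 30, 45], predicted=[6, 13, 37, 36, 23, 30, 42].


Squared errors: (6-6)²=0, (12-13)²=1, (36-37)²=1, (37-36)²=1, (27-23)²=16, (30-30)²=0, (45-42)²=9
Sum = 28
MSE = 28/7 = 4

4


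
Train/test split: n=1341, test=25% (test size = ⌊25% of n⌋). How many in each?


Test = ⌊1341·25/100⌋ = 335
Train = 1341 - 335 = 1006

Train: 1006, Test: 335


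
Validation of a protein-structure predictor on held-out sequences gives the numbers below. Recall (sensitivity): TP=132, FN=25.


Recall = TP/(TP+FN)
= 132/(132+25)
= 132/157 = 84.08%

84.08%


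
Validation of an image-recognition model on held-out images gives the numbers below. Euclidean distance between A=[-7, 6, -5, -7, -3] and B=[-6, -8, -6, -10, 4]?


d = √((-7+ 6)² + (6+ 8)² + (-5+ 6)² + (-7+ 10)² + (-3-4)²)
  = √(1 + 196 + 1 + 9 + 49)
  = √256 = 16.0

16.0


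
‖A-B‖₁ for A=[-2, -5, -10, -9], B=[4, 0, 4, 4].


d = |-2-4| + |-5-0| + |-10-4| + |-9-4|
  = 6 + 5 + 14 + 13
  = 38

38


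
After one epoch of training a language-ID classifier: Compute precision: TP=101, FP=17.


Precision = TP/(TP+FP)
= 101/(101+17)
= 101/118 = 85.59%

85.59%


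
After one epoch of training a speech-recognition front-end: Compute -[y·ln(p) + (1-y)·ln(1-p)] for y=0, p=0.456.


BCE = -[y·ln(p) + (1-y)·ln(1-p)]
= -0 - 1·ln(1-0.456)
= -ln(0.544) = 0.6088

0.6088


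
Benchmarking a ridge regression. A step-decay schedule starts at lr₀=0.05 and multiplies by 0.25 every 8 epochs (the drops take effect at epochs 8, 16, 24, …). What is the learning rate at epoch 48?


n_drops = ⌊48/8⌋ = 6
lr = 0.05·0.25^6 = 0.05·0.000244140625 = 0.00001220703125

0.00001220703125


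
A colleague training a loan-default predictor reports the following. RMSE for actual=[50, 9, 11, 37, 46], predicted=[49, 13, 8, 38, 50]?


MSE = 43/5 = 8.6
RMSE = √(43/5) = 2.9326

2.9326


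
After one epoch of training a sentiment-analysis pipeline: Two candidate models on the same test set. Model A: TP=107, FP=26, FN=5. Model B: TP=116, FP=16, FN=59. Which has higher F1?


Model A: P=107/133=0.8045, R=107/112=0.9554, F1=2PR/(P+R)=2TP/(2TP+FP+FN)=214/245=0.8735
Model B: P=116/132=0.8788, R=116/175=0.6629, F1=2PR/(P+R)=2TP/(2TP+FP+FN)=232/307=0.7557
0.8735 > 0.7557 → Model A

Model A


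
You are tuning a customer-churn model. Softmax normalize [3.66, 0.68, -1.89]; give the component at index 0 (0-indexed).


Exponentials: e^3.66=38.8613, e^0.68=1.9739, e^-1.89=0.1511
Sum = 40.9863
Softmax = [0.9482, 0.0482, 0.0037]
p[0] = 38.8613/40.9863 = 0.9482

0.9482


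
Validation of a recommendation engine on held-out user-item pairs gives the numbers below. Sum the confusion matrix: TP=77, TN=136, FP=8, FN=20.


Total = TP + TN + FP + FN
= 77 + 136 + 8 + 20
= 241
(Predicted positive: 85, predicted negative: 156)

241


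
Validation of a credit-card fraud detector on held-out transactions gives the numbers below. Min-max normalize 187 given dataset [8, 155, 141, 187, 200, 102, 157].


min=8, max=200
(187-8)/(200-8) = 179/192 = 0.9323

0.9323


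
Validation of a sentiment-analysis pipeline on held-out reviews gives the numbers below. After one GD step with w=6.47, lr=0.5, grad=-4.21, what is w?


w_new = w - α·∇
= 6.47 - 0.5·-4.21
= 6.47 + 2.105
= 8.575

8.575


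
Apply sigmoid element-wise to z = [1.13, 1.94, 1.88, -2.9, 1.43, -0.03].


σ(1.13) = 1/(1+e^-1.13) = 0.7558
σ(1.94) = 1/(1+e^-1.94) = 0.8744
σ(1.88) = 1/(1+e^-1.88) = 0.8676
σ(-2.9) = 1/(1+e^2.9) = 0.0522
σ(1.43) = 1/(1+e^-1.43) = 0.8069
σ(-0.03) = 1/(1+e^0.03) = 0.4925
result = [0.7558, 0.8744, 0.8676, 0.0522, 0.8069, 0.4925]

[0.7558, 0.8744, 0.8676, 0.0522, 0.8069, 0.4925]


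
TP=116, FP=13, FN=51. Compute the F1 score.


Precision = 116/129 = 0.8992
Recall = 116/167 = 0.6946
F1 = 2·P·R/(P+R) = 2·TP/(2·TP+FP+FN) = 232/(232+13+51) = 232/296 = 0.7838

0.7838


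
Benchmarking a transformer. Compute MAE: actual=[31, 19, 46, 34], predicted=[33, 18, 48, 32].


Absolute errors: |31-33|=2, |19-18|=1, |46-48|=2, |34-32|=2
Sum = 7
MAE = 7/4 = 7/4

7/4


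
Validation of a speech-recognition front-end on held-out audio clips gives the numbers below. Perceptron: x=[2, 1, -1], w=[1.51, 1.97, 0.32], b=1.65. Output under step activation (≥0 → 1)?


z = (2)·(1.51) + (1)·(1.97) + (-1)·(0.32) + 1.65
  = 6.32
step(z) = 1 (z≥0)

1


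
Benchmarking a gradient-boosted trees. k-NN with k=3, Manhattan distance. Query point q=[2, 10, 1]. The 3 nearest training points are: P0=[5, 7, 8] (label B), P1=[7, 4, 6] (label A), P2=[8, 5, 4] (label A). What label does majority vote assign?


d(q,P0) = 13  (label B)
d(q,P1) = 16  (label A)
d(q,P2) = 14  (label A)
Votes: A=2, B=1
Majority → A

A


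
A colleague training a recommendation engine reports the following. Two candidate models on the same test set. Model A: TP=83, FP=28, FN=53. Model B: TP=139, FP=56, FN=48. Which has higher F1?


Model A: P=83/111=0.7477, R=83/136=0.6103, F1=2PR/(P+R)=2TP/(2TP+FP+FN)=166/247=0.6721
Model B: P=139/195=0.7128, R=139/187=0.7433, F1=2PR/(P+R)=2TP/(2TP+FP+FN)=278/382=0.7277
0.6721 < 0.7277 → Model B

Model B


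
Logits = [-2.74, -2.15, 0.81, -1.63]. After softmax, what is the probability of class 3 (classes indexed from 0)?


Exponentials: e^-2.74=0.0646, e^-2.15=0.1165, e^0.81=2.2479, e^-1.63=0.1959
Sum = 2.6249
Softmax = [0.0246, 0.0444, 0.8564, 0.0746]
p[3] = 0.1959/2.6249 = 0.0746

0.0746


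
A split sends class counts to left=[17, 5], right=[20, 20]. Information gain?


Parent = [37, 25], H_parent = 0.9728
H_left = 0.7732 (n=22), H_right = 1 (n=40)
H_children = (22/62)·0.7732 + (40/62)·1 = 0.9195
IG = 0.9728 - 0.9195 = 0.0533

0.0533


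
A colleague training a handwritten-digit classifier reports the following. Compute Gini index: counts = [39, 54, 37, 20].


Probabilities: [39/150, 54/150, 37/150, 20/150] ≈ [0.26, 0.36, 0.2467, 0.1333]
Σpᵢ² = (1521 + 2916 + 1369 + 400)/150² = 6206/22500
Gini = 1 - Σpᵢ² = 1 - 6206/22500 = 0.7242

0.7242


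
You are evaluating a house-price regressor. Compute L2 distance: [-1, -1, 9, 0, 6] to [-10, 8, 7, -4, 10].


d = √((-1+ 10)² + (-1-8)² + (9-7)² + (0+ 4)² + (6-10)²)
  = √(81 + 81 + 4 + 16 + 16)
  = √198 = 14.0712

14.0712


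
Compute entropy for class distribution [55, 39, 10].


Probabilities: [55/104, 39/104, 10/104] ≈ [0.5288, 0.375, 0.0962]
H = -((55/104)·log₂(55/104) + (39/104)·log₂(39/104) + (10/104)·log₂(10/104))
  = 1.3415 bits

1.3415 bits


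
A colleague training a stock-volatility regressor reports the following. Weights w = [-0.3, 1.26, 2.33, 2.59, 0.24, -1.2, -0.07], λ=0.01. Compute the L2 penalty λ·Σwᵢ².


‖w‖₂² = (-0.3)² + (1.26)² + (2.33)² + (2.59)² + (0.24)² + (-1.2)² + (-0.07)²
     = 0.09 + 1.5876 + 5.4289 + 6.7081 + 0.0576 + 1.44 + 0.0049
     = 15.3171
λ·‖w‖₂² = 0.01·15.3171 = 0.153171

0.153171


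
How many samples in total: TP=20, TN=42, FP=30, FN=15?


Total = TP + TN + FP + FN
= 20 + 42 + 30 + 15
= 107
(Predicted positive: 50, predicted negative: 57)

107


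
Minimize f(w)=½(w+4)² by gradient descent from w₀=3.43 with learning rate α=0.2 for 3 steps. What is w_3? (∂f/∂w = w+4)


step 1: grad = 3.43+4 = 7.43; w = 3.43 - 0.2·(7.43) = 1.944
step 2: grad = 1.944+4 = 5.944; w = 1.944 - 0.2·(5.944) = 0.7552
step 3: grad = 0.7552+4 = 4.7552; w = 0.7552 - 0.2·(4.7552) = -0.19584

-0.19584


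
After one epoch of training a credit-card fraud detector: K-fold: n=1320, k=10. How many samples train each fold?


Fold size = 1320/10 = 132
Training per fold = 1320 - 132 = 1188

1188


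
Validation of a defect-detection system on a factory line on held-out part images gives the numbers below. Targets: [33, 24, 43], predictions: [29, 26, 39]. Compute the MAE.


Absolute errors: |33-29|=4, |24-26|=2, |43-39|=4
Sum = 10
MAE = 10/3 = 10/3

10/3


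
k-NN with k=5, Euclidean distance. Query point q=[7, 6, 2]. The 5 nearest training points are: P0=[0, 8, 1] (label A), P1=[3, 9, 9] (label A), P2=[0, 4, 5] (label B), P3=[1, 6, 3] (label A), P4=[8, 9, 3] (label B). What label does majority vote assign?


d(q,P0) = 7.3485  (label A)
d(q,P1) = 8.6023  (label A)
d(q,P2) = 7.874  (label B)
d(q,P3) = 6.0828  (label A)
d(q,P4) = 3.3166  (label B)
Votes: A=3, B=2
Majority → A

A


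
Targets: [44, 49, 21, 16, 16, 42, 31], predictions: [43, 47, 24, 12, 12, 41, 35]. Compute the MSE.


Squared errors: (44-43)²=1, (49-47)²=4, (21-24)²=9, (16-12)²=16, (16-12)²=16, (42-41)²=1, (31-35)²=16
Sum = 63
MSE = 63/7 = 9

9


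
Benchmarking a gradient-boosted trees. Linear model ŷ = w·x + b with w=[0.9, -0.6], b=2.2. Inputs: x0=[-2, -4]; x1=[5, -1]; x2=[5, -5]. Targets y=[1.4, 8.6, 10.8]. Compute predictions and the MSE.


ŷ0 = (0.9)·(-2) + (-0.6)·(-4) + 2.2 = 2.8
ŷ1 = (0.9)·(5) + (-0.6)·(-1) + 2.2 = 7.3
ŷ2 = (0.9)·(5) + (-0.6)·(-5) + 2.2 = 9.7
errors² = [1.96, 1.69, 1.21]
MSE = 4.8600/3 = 1.62

1.62


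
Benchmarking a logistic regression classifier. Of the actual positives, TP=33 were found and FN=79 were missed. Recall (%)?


Recall = TP/(TP+FN)
= 33/(33+79)
= 33/112 = 29.46%

29.46%


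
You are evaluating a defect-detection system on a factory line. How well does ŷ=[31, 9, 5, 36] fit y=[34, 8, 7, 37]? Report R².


ȳ = 21.5
SS_res = Σ(y-ŷ)² = 15
SS_tot = Σ(y-ȳ)² = 789
R² = 1 - SS_res/SS_tot = 1 - 0.019 = 0.981

0.981


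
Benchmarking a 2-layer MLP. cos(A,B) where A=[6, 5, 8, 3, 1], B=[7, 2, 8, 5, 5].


A·B = 6·7 + 5·2 + 8·8 + 3·5 + 1·5 = 136
‖A‖ = √135 = 11.619, ‖B‖ = √167 = 12.9228
cos = 136/(√135·√167) = 136/√22545 = 0.9058

0.9058


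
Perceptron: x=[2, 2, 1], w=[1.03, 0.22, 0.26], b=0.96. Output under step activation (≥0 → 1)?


z = (2)·(1.03) + (2)·(0.22) + (1)·(0.26) + 0.96
  = 3.72
step(z) = 1 (z≥0)

1


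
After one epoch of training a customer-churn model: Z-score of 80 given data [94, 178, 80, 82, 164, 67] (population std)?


μ = 110.8333, σ = 43.445
z = (80 - 110.8333)/43.445 = -0.7097

-0.7097


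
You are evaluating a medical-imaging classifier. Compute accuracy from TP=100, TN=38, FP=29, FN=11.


Accuracy = (TP+TN)/(TP+TN+FP+FN)
= (100+38)/(178)
= 138/178 = 77.53%

77.53%


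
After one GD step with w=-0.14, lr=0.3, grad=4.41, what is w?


w_new = w - α·∇
= -0.14 - 0.3·4.41
= -0.14 - 1.323
= -1.463

-1.463


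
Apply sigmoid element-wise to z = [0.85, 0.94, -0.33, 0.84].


σ(0.85) = 1/(1+e^-0.85) = 0.7006
σ(0.94) = 1/(1+e^-0.94) = 0.7191
σ(-0.33) = 1/(1+e^0.33) = 0.4182
σ(0.84) = 1/(1+e^-0.84) = 0.6985
result = [0.7006, 0.7191, 0.4182, 0.6985]

[0.7006, 0.7191, 0.4182, 0.6985]


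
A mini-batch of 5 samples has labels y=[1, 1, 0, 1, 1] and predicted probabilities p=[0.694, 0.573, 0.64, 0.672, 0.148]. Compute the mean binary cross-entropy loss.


L[0] = -ln(0.694) = 0.3653
L[1] = -ln(0.573) = 0.5569
L[2] = -ln(1-0.64) = -ln(0.36) = 1.0217
L[3] = -ln(0.672) = 0.3975
L[4] = -ln(0.148) = 1.9105
mean = (0.3653 + 0.5569 + 1.0217 + 0.3975 + 1.9105)/5 = 0.8504

0.8504


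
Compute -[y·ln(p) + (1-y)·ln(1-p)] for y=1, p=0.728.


BCE = -[y·ln(p) + (1-y)·ln(1-p)]
= -1·ln(0.728) - 0
= -ln(0.728) = 0.3175

0.3175


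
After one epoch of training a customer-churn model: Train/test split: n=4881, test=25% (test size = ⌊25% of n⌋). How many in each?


Test = ⌊4881·25/100⌋ = 1220
Train = 4881 - 1220 = 3661

Train: 3661, Test: 1220


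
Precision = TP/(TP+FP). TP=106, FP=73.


Precision = TP/(TP+FP)
= 106/(106+73)
= 106/179 = 59.22%

59.22%


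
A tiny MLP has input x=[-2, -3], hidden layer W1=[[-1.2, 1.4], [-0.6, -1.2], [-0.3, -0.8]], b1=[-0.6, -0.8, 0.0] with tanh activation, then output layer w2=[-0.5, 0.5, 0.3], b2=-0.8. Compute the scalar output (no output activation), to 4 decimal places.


z1[0] = (-1.2)·(-2) + (1.4)·(-3) - 0.6 = -2.4
z1[1] = (-0.6)·(-2) + (-1.2)·(-3) - 0.8 = 4.0
z1[2] = (-0.3)·(-2) + (-0.8)·(-3) + 0.0 = 3.0
h = tanh(z1) = [-0.9837, 0.9993, 0.9951]
output = (-0.5)·(-0.9837) + (0.5)·(0.9993) + (0.3)·(0.9951) - 0.8 = 0.49

0.49


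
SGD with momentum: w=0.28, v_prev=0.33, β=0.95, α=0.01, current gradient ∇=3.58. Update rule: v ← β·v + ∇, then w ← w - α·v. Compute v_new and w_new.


v_new = 0.95·0.33 + 3.58 = 0.3135 + 3.58 = 3.8935
w_new = 0.28 - 0.01·3.8935 = 0.28 - 0.038935 = 0.241065

v_new=3.8935, w_new=0.241065


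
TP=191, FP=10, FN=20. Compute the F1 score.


Precision = 191/201 = 0.9502
Recall = 191/211 = 0.9052
F1 = 2·P·R/(P+R) = 2·TP/(2·TP+FP+FN) = 382/(382+10+20) = 382/412 = 0.9272

0.9272


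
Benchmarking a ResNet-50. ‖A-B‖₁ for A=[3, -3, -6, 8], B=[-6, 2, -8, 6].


d = |3+ 6| + |-3-2| + |-6+ 8| + |8-6|
  = 9 + 5 + 2 + 2
  = 18

18


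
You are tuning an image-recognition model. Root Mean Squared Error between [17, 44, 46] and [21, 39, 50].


MSE = 57/3 = 19
RMSE = √(57/3) = 4.3589

4.3589


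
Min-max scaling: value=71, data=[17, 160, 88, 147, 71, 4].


min=4, max=160
(71-4)/(160-4) = 67/156 = 0.4295

0.4295


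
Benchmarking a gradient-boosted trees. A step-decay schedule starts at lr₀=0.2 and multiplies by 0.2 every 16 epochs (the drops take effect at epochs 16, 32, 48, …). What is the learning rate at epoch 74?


n_drops = ⌊74/16⌋ = 4
lr = 0.2·0.2^4 = 0.2·0.0016 = 0.00032

0.00032


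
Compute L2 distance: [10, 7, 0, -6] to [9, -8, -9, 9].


d = √((10-9)² + (7+ 8)² + (0+ 9)² + (-6-9)²)
  = √(1 + 225 + 81 + 225)
  = √532 = 23.0651

23.0651


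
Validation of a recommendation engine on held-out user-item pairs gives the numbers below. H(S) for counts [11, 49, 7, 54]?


Probabilities: [11/121, 49/121, 7/121, 54/121] ≈ [0.0909, 0.405, 0.0579, 0.4463]
H = -((11/121)·log₂(11/121) + (49/121)·log₂(49/121) + (7/121)·log₂(7/121) + (54/121)·log₂(54/121))
  = 1.5999 bits

1.5999 bits


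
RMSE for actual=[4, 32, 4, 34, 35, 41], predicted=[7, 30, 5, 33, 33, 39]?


MSE = 23/6 = 3.8333
RMSE = √(23/6) = 1.9579

1.9579


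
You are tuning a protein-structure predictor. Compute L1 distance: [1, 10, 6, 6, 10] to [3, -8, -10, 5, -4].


d = |1-3| + |10+ 8| + |6+ 10| + |6-5| + |10+ 4|
  = 2 + 18 + 16 + 1 + 14
  = 51

51


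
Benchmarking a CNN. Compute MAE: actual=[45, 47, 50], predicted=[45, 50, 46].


Absolute errors: |45-45|=0, |47-50|=3, |50-46|=4
Sum = 7
MAE = 7/3 = 7/3

7/3


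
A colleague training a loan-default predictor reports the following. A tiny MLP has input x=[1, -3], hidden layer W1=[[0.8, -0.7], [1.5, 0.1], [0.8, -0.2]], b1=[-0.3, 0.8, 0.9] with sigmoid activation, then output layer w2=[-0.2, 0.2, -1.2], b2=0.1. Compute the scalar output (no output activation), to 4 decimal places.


z1[0] = (0.8)·(1) + (-0.7)·(-3) - 0.3 = 2.6
z1[1] = (1.5)·(1) + (0.1)·(-3) + 0.8 = 2.0
z1[2] = (0.8)·(1) + (-0.2)·(-3) + 0.9 = 2.3
h = sigmoid(z1) = [0.9309, 0.8808, 0.9089]
output = (-0.2)·(0.9309) + (0.2)·(0.8808) + (-1.2)·(0.9089) + 0.1 = -1.0007

-1.0007


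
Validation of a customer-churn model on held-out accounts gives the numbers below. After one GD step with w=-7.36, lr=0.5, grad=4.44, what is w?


w_new = w - α·∇
= -7.36 - 0.5·4.44
= -7.36 - 2.22
= -9.58

-9.58


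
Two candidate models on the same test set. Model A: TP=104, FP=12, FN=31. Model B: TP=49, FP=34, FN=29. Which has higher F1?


Model A: P=104/116=0.8966, R=104/135=0.7704, F1=2PR/(P+R)=2TP/(2TP+FP+FN)=208/251=0.8287
Model B: P=49/83=0.5904, R=49/78=0.6282, F1=2PR/(P+R)=2TP/(2TP+FP+FN)=98/161=0.6087
0.8287 > 0.6087 → Model A

Model A


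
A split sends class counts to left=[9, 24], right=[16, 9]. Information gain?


Parent = [25, 33], H_parent = 0.9862
H_left = 0.8454 (n=33), H_right = 0.9427 (n=25)
H_children = (33/58)·0.8454 + (25/58)·0.9427 = 0.8873
IG = 0.9862 - 0.8873 = 0.0989

0.0989


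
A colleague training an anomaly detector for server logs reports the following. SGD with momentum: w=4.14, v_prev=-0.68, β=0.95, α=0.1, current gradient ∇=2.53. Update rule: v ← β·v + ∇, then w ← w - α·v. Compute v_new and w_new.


v_new = 0.95·-0.68 + 2.53 = -0.646 + 2.53 = 1.884
w_new = 4.14 - 0.1·1.884 = 4.14 - 0.1884 = 3.9516

v_new=1.884, w_new=3.9516


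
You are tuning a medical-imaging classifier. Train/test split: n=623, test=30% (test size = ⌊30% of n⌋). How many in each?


Test = ⌊623·30/100⌋ = 186
Train = 623 - 186 = 437

Train: 437, Test: 186


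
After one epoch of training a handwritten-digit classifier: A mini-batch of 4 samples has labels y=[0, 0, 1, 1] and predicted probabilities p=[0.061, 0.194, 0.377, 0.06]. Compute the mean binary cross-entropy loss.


L[0] = -ln(1-0.061) = -ln(0.939) = 0.0629
L[1] = -ln(1-0.194) = -ln(0.806) = 0.2157
L[2] = -ln(0.377) = 0.9755
L[3] = -ln(0.06) = 2.8134
mean = (0.0629 + 0.2157 + 0.9755 + 2.8134)/4 = 1.0169

1.0169


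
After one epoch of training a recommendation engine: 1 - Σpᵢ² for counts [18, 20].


Probabilities: [18/38, 20/38] ≈ [0.4737, 0.5263]
Σpᵢ² = (324 + 400)/38² = 724/1444
Gini = 1 - Σpᵢ² = 1 - 724/1444 = 0.4986

0.4986


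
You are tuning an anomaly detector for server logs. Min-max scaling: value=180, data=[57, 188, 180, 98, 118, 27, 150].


min=27, max=188
(180-27)/(188-27) = 153/161 = 0.9503

0.9503


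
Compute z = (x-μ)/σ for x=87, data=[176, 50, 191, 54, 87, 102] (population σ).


μ = 110, σ = 55.1453
z = (87 - 110)/55.1453 = -0.4171

-0.4171


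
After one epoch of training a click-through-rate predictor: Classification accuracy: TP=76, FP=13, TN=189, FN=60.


Accuracy = (TP+TN)/(TP+TN+FP+FN)
= (76+189)/(338)
= 265/338 = 78.4%

78.4%


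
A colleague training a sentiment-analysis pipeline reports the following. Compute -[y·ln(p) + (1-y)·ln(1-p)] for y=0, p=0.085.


BCE = -[y·ln(p) + (1-y)·ln(1-p)]
= -0 - 1·ln(1-0.085)
= -ln(0.915) = 0.0888

0.0888


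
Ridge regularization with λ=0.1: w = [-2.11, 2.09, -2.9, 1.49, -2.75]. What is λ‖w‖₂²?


‖w‖₂² = (-2.11)² + (2.09)² + (-2.9)² + (1.49)² + (-2.75)²
     = 4.4521 + 4.3681 + 8.41 + 2.2201 + 7.5625
     = 27.0128
λ·‖w‖₂² = 0.1·27.0128 = 2.70128

2.70128


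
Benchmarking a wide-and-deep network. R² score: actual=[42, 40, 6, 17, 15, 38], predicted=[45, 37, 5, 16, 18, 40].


ȳ = 26.3333
SS_res = Σ(y-ŷ)² = 33
SS_tot = Σ(y-ȳ)² = 1197.33
R² = 1 - SS_res/SS_tot = 1 - 0.0276 = 0.9724

0.9724


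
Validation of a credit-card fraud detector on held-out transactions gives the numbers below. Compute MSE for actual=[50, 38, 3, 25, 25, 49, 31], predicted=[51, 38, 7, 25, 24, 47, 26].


Squared errors: (50-51)²=1, (38-38)²=0, (3-7)²=16, (25-25)²=0, (25-24)²=1, (49-47)²=4, (31-26)²=25
Sum = 47
MSE = 47/7 = 47/7

47/7


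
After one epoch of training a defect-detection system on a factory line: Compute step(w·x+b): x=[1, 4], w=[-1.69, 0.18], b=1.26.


z = (1)·(-1.69) + (4)·(0.18) + 1.26
  = 0.29
step(z) = 1 (z≥0)

1


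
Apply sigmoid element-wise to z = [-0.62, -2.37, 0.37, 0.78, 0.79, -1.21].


σ(-0.62) = 1/(1+e^0.62) = 0.3498
σ(-2.37) = 1/(1+e^2.37) = 0.0855
σ(0.37) = 1/(1+e^-0.37) = 0.5915
σ(0.78) = 1/(1+e^-0.78) = 0.6857
σ(0.79) = 1/(1+e^-0.79) = 0.6878
σ(-1.21) = 1/(1+e^1.21) = 0.2297
result = [0.3498, 0.0855, 0.5915, 0.6857, 0.6878, 0.2297]

[0.3498, 0.0855, 0.5915, 0.6857, 0.6878, 0.2297]


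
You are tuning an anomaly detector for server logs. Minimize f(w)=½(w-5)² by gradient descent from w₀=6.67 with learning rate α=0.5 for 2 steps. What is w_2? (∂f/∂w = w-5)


step 1: grad = 6.67-5 = 1.67; w = 6.67 - 0.5·(1.67) = 5.835
step 2: grad = 5.835-5 = 0.835; w = 5.835 - 0.5·(0.835) = 5.4175

5.4175


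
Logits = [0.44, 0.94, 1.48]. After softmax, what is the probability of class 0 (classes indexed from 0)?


Exponentials: e^0.44=1.5527, e^0.94=2.56, e^1.48=4.3929
Sum = 8.5056
Softmax = [0.1826, 0.301, 0.5165]
p[0] = 1.5527/8.5056 = 0.1826

0.1826


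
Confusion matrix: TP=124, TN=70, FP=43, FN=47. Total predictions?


Total = TP + TN + FP + FN
= 124 + 70 + 43 + 47
= 284
(Predicted positive: 167, predicted negative: 117)

284


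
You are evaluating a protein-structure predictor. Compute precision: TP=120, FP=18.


Precision = TP/(TP+FP)
= 120/(120+18)
= 120/138 = 86.96%

86.96%


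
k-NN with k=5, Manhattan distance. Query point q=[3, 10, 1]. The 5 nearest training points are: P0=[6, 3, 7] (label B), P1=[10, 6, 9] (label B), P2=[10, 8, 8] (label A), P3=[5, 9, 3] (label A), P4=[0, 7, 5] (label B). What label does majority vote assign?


d(q,P0) = 16  (label B)
d(q,P1) = 19  (label B)
d(q,P2) = 16  (label A)
d(q,P3) = 5  (label A)
d(q,P4) = 10  (label B)
Votes: A=2, B=3
Majority → B

B


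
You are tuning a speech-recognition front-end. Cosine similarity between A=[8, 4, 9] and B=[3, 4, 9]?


A·B = 8·3 + 4·4 + 9·9 = 121
‖A‖ = √161 = 12.6886, ‖B‖ = √106 = 10.2956
cos = 121/(√161·√106) = 121/√17066 = 0.9262

0.9262


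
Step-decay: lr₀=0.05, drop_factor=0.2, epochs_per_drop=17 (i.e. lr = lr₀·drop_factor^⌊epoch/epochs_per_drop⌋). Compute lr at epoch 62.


n_drops = ⌊62/17⌋ = 3
lr = 0.05·0.2^3 = 0.05·0.008 = 0.0004

0.0004


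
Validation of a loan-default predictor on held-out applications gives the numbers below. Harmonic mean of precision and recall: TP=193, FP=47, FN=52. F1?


Precision = 193/240 = 0.8042
Recall = 193/245 = 0.7878
F1 = 2·P·R/(P+R) = 2·TP/(2·TP+FP+FN) = 386/(386+47+52) = 386/485 = 0.7959

0.7959


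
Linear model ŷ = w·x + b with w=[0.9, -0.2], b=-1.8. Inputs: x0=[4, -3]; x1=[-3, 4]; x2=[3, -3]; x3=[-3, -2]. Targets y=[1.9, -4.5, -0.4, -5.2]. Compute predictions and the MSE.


ŷ0 = (0.9)·(4) + (-0.2)·(-3) - 1.8 = 2.4
ŷ1 = (0.9)·(-3) + (-0.2)·(4) - 1.8 = -5.3
ŷ2 = (0.9)·(3) + (-0.2)·(-3) - 1.8 = 1.5
ŷ3 = (0.9)·(-3) + (-0.2)·(-2) - 1.8 = -4.1
errors² = [0.25, 0.64, 3.61, 1.21]
MSE = 5.7100/4 = 1.4275

1.4275


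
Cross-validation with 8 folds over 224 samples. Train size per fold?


Fold size = 224/8 = 28
Training per fold = 224 - 28 = 196

196


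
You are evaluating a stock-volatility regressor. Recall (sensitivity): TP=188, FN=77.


Recall = TP/(TP+FN)
= 188/(188+77)
= 188/265 = 70.94%

70.94%


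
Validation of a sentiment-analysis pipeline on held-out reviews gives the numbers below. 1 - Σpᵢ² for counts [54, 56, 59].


Probabilities: [54/169, 56/169, 59/169] ≈ [0.3195, 0.3314, 0.3491]
Σpᵢ² = (2916 + 3136 + 3481)/169² = 9533/28561
Gini = 1 - Σpᵢ² = 1 - 9533/28561 = 0.6662

0.6662


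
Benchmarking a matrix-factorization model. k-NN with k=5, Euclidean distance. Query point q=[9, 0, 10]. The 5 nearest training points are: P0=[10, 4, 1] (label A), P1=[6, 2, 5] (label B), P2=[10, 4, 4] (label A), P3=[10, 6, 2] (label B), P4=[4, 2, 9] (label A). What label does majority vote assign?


d(q,P0) = 9.8995  (label A)
d(q,P1) = 6.1644  (label B)
d(q,P2) = 7.2801  (label A)
d(q,P3) = 10.0499  (label B)
d(q,P4) = 5.4772  (label A)
Votes: A=3, B=2
Majority → A

A


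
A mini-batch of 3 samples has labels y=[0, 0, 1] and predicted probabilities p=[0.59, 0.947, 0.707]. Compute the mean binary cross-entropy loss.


L[0] = -ln(1-0.59) = -ln(0.41) = 0.8916
L[1] = -ln(1-0.947) = -ln(0.053) = 2.9375
L[2] = -ln(0.707) = 0.3467
mean = (0.8916 + 2.9375 + 0.3467)/3 = 1.3919

1.3919


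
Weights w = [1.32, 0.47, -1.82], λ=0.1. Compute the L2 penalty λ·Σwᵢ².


‖w‖₂² = (1.32)² + (0.47)² + (-1.82)²
     = 1.7424 + 0.2209 + 3.3124
     = 5.2757
λ·‖w‖₂² = 0.1·5.2757 = 0.52757

0.52757


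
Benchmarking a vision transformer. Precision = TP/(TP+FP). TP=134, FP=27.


Precision = TP/(TP+FP)
= 134/(134+27)
= 134/161 = 83.23%

83.23%


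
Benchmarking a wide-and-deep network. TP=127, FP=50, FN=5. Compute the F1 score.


Precision = 127/177 = 0.7175
Recall = 127/132 = 0.9621
F1 = 2·P·R/(P+R) = 2·TP/(2·TP+FP+FN) = 254/(254+50+5) = 254/309 = 0.822

0.822


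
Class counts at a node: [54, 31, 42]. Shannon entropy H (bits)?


Probabilities: [54/127, 31/127, 42/127] ≈ [0.4252, 0.2441, 0.3307]
H = -((54/127)·log₂(54/127) + (31/127)·log₂(31/127) + (42/127)·log₂(42/127))
  = 1.5491 bits

1.5491 bits


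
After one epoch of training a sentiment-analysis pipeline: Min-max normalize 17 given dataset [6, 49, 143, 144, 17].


min=6, max=144
(17-6)/(144-6) = 11/138 = 0.0797

0.0797


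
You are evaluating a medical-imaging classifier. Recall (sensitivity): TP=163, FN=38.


Recall = TP/(TP+FN)
= 163/(163+38)
= 163/201 = 81.09%

81.09%


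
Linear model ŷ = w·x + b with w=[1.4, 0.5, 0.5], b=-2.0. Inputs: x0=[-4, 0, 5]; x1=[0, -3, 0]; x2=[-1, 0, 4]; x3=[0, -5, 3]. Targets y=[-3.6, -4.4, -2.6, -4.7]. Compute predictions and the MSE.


ŷ0 = (1.4)·(-4) + (0.5)·(0) + (0.5)·(5) - 2.0 = -5.1
ŷ1 = (1.4)·(0) + (0.5)·(-3) + (0.5)·(0) - 2.0 = -3.5
ŷ2 = (1.4)·(-1) + (0.5)·(0) + (0.5)·(4) - 2.0 = -1.4
ŷ3 = (1.4)·(0) + (0.5)·(-5) + (0.5)·(3) - 2.0 = -3.0
errors² = [2.25, 0.81, 1.44, 2.89]
MSE = 7.3900/4 = 1.8475

1.8475


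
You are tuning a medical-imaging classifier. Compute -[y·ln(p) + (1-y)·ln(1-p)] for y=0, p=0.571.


BCE = -[y·ln(p) + (1-y)·ln(1-p)]
= -0 - 1·ln(1-0.571)
= -ln(0.429) = 0.8463

0.8463


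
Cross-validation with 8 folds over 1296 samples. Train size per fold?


Fold size = 1296/8 = 162
Training per fold = 1296 - 162 = 1134

1134


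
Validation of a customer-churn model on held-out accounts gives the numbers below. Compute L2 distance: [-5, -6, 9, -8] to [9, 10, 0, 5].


d = √((-5-9)² + (-6-10)² + (9-0)² + (-8-5)²)
  = √(196 + 256 + 81 + 169)
  = √702 = 26.4953

26.4953


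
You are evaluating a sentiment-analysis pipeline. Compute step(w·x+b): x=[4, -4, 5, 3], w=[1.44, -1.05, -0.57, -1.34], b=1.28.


z = (4)·(1.44) + (-4)·(-1.05) + (5)·(-0.57) + (3)·(-1.34) + 1.28
  = 4.37
step(z) = 1 (z≥0)

1


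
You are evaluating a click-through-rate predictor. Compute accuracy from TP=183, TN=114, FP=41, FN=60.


Accuracy = (TP+TN)/(TP+TN+FP+FN)
= (183+114)/(398)
= 297/398 = 74.62%

74.62%


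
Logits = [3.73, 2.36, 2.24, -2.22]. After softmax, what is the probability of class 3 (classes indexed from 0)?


Exponentials: e^3.73=41.6791, e^2.36=10.591, e^2.24=9.3933, e^-2.22=0.1086
Sum = 61.772
Softmax = [0.6747, 0.1715, 0.1521, 0.0018]
p[3] = 0.1086/61.772 = 0.0018

0.0018


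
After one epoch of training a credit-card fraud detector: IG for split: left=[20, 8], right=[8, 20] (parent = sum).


Parent = [28, 28], H_parent = 1
H_left = 0.8631 (n=28), H_right = 0.8631 (n=28)
H_children = (28/56)·0.8631 + (28/56)·0.8631 = 0.8631
IG = 1 - 0.8631 = 0.1369

0.1369


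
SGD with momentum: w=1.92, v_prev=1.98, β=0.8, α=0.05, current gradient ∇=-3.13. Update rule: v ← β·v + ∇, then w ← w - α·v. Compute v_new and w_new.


v_new = 0.8·1.98 - 3.13 = 1.584 - 3.13 = -1.546
w_new = 1.92 - 0.05·-1.546 = 1.92 + 0.0773 = 1.9973

v_new=-1.546, w_new=1.9973


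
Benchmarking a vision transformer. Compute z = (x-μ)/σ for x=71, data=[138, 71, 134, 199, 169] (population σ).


μ = 142.2, σ = 42.6586
z = (71 - 142.2)/42.6586 = -1.6691

-1.6691


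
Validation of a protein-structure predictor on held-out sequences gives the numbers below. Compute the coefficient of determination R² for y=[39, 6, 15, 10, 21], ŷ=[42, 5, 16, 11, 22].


ȳ = 18.2
SS_res = Σ(y-ŷ)² = 13
SS_tot = Σ(y-ȳ)² = 666.8
R² = 1 - SS_res/SS_tot = 1 - 0.0195 = 0.9805

0.9805


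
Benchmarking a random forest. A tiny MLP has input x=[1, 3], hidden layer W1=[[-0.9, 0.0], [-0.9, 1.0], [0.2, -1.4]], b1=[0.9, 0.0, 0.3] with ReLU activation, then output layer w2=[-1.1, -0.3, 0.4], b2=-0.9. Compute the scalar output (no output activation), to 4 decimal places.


z1[0] = (-0.9)·(1) + (0.0)·(3) + 0.9 = 0.0
z1[1] = (-0.9)·(1) + (1.0)·(3) + 0.0 = 2.1
z1[2] = (0.2)·(1) + (-1.4)·(3) + 0.3 = -3.7
h = ReLU(z1) = [0.0, 2.1, 0.0]
output = (-1.1)·(0.0) + (-0.3)·(2.1) + (0.4)·(0.0) - 0.9 = -1.53

-1.53


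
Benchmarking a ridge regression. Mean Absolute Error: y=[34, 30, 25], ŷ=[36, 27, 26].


Absolute errors: |34-36|=2, |30-27|=3, |25-26|=1
Sum = 6
MAE = 6/3 = 2

2


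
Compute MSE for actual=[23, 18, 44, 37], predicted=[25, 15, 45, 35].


Squared errors: (23-25)²=4, (18-15)²=9, (44-45)²=1, (37-35)²=4
Sum = 18
MSE = 18/4 = 9/2

9/2


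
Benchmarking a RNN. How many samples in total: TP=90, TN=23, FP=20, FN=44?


Total = TP + TN + FP + FN
= 90 + 23 + 20 + 44
= 177
(Predicted positive: 110, predicted negative: 67)

177


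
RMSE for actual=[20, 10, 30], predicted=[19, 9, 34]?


MSE = 18/3 = 6
RMSE = √(18/3) = 2.4495

2.4495


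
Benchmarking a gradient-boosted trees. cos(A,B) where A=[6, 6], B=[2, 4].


A·B = 6·2 + 6·4 = 36
‖A‖ = √72 = 8.4853, ‖B‖ = √20 = 4.4721
cos = 36/(√72·√20) = 36/√1440 = 0.9487

0.9487


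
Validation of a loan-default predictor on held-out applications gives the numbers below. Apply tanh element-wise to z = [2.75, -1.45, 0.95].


tanh(2.75) = 0.9919
tanh(-1.45) = -0.8957
tanh(0.95) = 0.7398
result = [0.9919, -0.8957, 0.7398]

[0.9919, -0.8957, 0.7398]


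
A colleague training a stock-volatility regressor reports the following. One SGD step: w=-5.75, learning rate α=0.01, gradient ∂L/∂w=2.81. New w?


w_new = w - α·∇
= -5.75 - 0.01·2.81
= -5.75 - 0.0281
= -5.7781

-5.7781


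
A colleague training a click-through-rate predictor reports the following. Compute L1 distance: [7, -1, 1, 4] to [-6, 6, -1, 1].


d = |7+ 6| + |-1-6| + |1+ 1| + |4-1|
  = 13 + 7 + 2 + 3
  = 25

25


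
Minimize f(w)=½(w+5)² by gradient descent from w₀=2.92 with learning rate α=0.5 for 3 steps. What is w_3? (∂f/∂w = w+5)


step 1: grad = 2.92+5 = 7.92; w = 2.92 - 0.5·(7.92) = -1.04
step 2: grad = -1.04+5 = 3.96; w = -1.04 - 0.5·(3.96) = -3.02
step 3: grad = -3.02+5 = 1.98; w = -3.02 - 0.5·(1.98) = -4.01

-4.01


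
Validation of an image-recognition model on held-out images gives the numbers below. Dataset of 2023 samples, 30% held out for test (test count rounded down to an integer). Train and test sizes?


Test = ⌊2023·30/100⌋ = 606
Train = 2023 - 606 = 1417

Train: 1417, Test: 606


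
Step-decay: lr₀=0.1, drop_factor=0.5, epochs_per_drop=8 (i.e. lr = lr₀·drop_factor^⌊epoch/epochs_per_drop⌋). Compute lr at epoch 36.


n_drops = ⌊36/8⌋ = 4
lr = 0.1·0.5^4 = 0.1·0.0625 = 0.00625

0.00625


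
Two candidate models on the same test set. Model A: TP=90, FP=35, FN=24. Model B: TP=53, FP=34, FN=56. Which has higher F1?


Model A: P=90/125=0.72, R=90/114=0.7895, F1=2PR/(P+R)=2TP/(2TP+FP+FN)=180/239=0.7531
Model B: P=53/87=0.6092, R=53/109=0.4862, F1=2PR/(P+R)=2TP/(2TP+FP+FN)=106/196=0.5408
0.7531 > 0.5408 → Model A

Model A


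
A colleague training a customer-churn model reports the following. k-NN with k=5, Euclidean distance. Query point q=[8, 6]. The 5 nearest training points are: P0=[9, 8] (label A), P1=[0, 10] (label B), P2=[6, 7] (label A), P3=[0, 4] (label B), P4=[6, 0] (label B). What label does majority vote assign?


d(q,P0) = 2.2361  (label A)
d(q,P1) = 8.9443  (label B)
d(q,P2) = 2.2361  (label A)
d(q,P3) = 8.2462  (label B)
d(q,P4) = 6.3246  (label B)
Votes: A=2, B=3
Majority → B

B


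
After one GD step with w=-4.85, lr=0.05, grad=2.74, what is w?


w_new = w - α·∇
= -4.85 - 0.05·2.74
= -4.85 - 0.137
= -4.987

-4.987


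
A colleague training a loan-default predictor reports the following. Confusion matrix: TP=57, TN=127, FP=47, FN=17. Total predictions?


Total = TP + TN + FP + FN
= 57 + 127 + 47 + 17
= 248
(Predicted positive: 104, predicted negative: 144)

248


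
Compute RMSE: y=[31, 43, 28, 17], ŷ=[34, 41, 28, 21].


MSE = 29/4 = 7.25
RMSE = √(29/4) = 2.6926

2.6926


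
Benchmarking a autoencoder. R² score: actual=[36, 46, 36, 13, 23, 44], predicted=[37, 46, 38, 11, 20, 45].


ȳ = 33
SS_res = Σ(y-ŷ)² = 19
SS_tot = Σ(y-ȳ)² = 808
R² = 1 - SS_res/SS_tot = 1 - 0.0235 = 0.9765

0.9765


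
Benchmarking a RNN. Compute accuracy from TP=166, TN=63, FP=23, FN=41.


Accuracy = (TP+TN)/(TP+TN+FP+FN)
= (166+63)/(293)
= 229/293 = 78.16%

78.16%


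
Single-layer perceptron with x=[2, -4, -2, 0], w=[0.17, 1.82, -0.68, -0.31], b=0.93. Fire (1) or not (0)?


z = (2)·(0.17) + (-4)·(1.82) + (-2)·(-0.68) + (0)·(-0.31) + 0.93
  = -4.65
step(z) = 0 (z<0)

0


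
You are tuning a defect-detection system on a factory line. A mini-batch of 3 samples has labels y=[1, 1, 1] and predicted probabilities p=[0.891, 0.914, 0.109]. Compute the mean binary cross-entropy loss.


L[0] = -ln(0.891) = 0.1154
L[1] = -ln(0.914) = 0.0899
L[2] = -ln(0.109) = 2.2164
mean = (0.1154 + 0.0899 + 2.2164)/3 = 0.8072

0.8072


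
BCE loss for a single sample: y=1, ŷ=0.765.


BCE = -[y·ln(p) + (1-y)·ln(1-p)]
= -1·ln(0.765) - 0
= -ln(0.765) = 0.2679

0.2679


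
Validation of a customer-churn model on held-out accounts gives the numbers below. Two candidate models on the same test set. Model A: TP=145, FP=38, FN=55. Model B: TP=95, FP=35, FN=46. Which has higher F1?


Model A: P=145/183=0.7923, R=145/200=0.725, F1=2PR/(P+R)=2TP/(2TP+FP+FN)=290/383=0.7572
Model B: P=95/130=0.7308, R=95/141=0.6738, F1=2PR/(P+R)=2TP/(2TP+FP+FN)=190/271=0.7011
0.7572 > 0.7011 → Model A

Model A


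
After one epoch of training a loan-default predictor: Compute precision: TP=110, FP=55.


Precision = TP/(TP+FP)
= 110/(110+55)
= 110/165 = 66.67%

66.67%


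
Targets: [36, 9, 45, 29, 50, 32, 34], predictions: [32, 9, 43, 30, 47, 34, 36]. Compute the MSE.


Squared errors: (36-32)²=16, (9-9)²=0, (45-43)²=4, (29-30)²=1, (50-47)²=9, (32-34)²=4, (34-36)²=4
Sum = 38
MSE = 38/7 = 38/7

38/7


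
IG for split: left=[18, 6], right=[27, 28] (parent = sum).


Parent = [45, 34], H_parent = 0.986
H_left = 0.8113 (n=24), H_right = 0.9998 (n=55)
H_children = (24/79)·0.8113 + (55/79)·0.9998 = 0.9425
IG = 0.986 - 0.9425 = 0.0435

0.0435


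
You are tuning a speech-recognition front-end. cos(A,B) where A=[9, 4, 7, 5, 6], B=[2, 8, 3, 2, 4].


A·B = 9·2 + 4·8 + 7·3 + 5·2 + 6·4 = 105
‖A‖ = √207 = 14.3875, ‖B‖ = √97 = 9.8489
cos = 105/(√207·√97) = 105/√20079 = 0.741

0.741


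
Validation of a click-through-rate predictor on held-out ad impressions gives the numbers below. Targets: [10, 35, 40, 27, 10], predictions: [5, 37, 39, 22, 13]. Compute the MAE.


Absolute errors: |10-5|=5, |35-37|=2, |40-39|=1, |27-22|=5, |10-13|=3
Sum = 16
MAE = 16/5 = 16/5

16/5


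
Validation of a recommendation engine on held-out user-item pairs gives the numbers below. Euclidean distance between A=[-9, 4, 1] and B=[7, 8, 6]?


d = √((-9-7)² + (4-8)² + (1-6)²)
  = √(256 + 16 + 25)
  = √297 = 17.2337

17.2337


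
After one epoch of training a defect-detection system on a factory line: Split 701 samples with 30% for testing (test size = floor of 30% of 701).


Test = ⌊701·30/100⌋ = 210
Train = 701 - 210 = 491

Train: 491, Test: 210


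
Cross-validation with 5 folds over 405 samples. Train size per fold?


Fold size = 405/5 = 81
Training per fold = 405 - 81 = 324

324


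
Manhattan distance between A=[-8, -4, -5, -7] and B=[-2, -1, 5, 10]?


d = |-8+ 2| + |-4+ 1| + |-5-5| + |-7-10|
  = 6 + 3 + 10 + 17
  = 36

36


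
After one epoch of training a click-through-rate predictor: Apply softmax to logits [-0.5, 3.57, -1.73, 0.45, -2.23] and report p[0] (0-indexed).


Exponentials: e^-0.5=0.6065, e^3.57=35.5166, e^-1.73=0.1773, e^0.45=1.5683, e^-2.23=0.1075
Sum = 37.9762
Softmax = [0.016, 0.9352, 0.0047, 0.0413, 0.0028]
p[0] = 0.6065/37.9762 = 0.016

0.016


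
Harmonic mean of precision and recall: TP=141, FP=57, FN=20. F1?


Precision = 141/198 = 0.7121
Recall = 141/161 = 0.8758
F1 = 2·P·R/(P+R) = 2·TP/(2·TP+FP+FN) = 282/(282+57+20) = 282/359 = 0.7855

0.7855


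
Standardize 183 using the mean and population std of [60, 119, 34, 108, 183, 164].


μ = 111.3333, σ = 52.5917
z = (183 - 111.3333)/52.5917 = 1.3627

1.3627


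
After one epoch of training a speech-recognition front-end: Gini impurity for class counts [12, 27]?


Probabilities: [12/39, 27/39] ≈ [0.3077, 0.6923]
Σpᵢ² = (144 + 729)/39² = 873/1521
Gini = 1 - Σpᵢ² = 1 - 873/1521 = 0.426

0.426


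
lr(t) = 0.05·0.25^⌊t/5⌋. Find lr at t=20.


n_drops = ⌊20/5⌋ = 4
lr = 0.05·0.25^4 = 0.05·0.00390625 = 0.0001953125

0.0001953125


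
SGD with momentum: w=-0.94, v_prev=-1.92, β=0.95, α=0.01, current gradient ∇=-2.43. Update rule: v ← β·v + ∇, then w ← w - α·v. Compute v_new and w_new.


v_new = 0.95·-1.92 - 2.43 = -1.824 - 2.43 = -4.254
w_new = -0.94 - 0.01·-4.254 = -0.94 + 0.04254 = -0.89746

v_new=-4.254, w_new=-0.89746


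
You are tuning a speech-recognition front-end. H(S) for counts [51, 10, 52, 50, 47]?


Probabilities: [51/210, 10/210, 52/210, 50/210, 47/210] ≈ [0.2429, 0.0476, 0.2476, 0.2381, 0.2238]
H = -((51/210)·log₂(51/210) + (10/210)·log₂(10/210) + (52/210)·log₂(52/210) + (50/210)·log₂(50/210) + (47/210)·log₂(47/210))
  = 2.18 bits

2.18 bits


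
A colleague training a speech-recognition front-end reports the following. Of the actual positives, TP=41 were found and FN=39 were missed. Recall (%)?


Recall = TP/(TP+FN)
= 41/(41+39)
= 41/80 = 51.25%

51.25%


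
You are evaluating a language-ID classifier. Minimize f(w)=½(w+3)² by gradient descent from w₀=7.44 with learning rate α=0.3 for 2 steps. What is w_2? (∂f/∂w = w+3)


step 1: grad = 7.44+3 = 10.44; w = 7.44 - 0.3·(10.44) = 4.308
step 2: grad = 4.308+3 = 7.308; w = 4.308 - 0.3·(7.308) = 2.1156

2.1156


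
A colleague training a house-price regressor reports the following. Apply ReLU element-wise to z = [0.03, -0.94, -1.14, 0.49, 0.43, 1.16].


ReLU(0.03) = max(0, 0.03) = 0.03
ReLU(-0.94) = max(0, -0.94) = 0.0
ReLU(-1.14) = max(0, -1.14) = 0.0
ReLU(0.49) = max(0, 0.49) = 0.49
ReLU(0.43) = max(0, 0.43) = 0.43
ReLU(1.16) = max(0, 1.16) = 1.16
result = [0.03, 0.0, 0.0, 0.49, 0.43, 1.16]

[0.03, 0.0, 0.0, 0.49, 0.43, 1.16]


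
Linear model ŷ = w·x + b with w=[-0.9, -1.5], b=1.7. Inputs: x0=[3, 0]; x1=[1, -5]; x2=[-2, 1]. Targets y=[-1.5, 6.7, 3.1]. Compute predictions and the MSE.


ŷ0 = (-0.9)·(3) + (-1.5)·(0) + 1.7 = -1.0
ŷ1 = (-0.9)·(1) + (-1.5)·(-5) + 1.7 = 8.3
ŷ2 = (-0.9)·(-2) + (-1.5)·(1) + 1.7 = 2.0
errors² = [0.25, 2.56, 1.21]
MSE = 4.0200/3 = 1.34

1.34


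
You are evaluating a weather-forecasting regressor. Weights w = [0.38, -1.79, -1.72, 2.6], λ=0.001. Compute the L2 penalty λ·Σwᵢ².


‖w‖₂² = (0.38)² + (-1.79)² + (-1.72)² + (2.6)²
     = 0.1444 + 3.2041 + 2.9584 + 6.76
     = 13.0669
λ·‖w‖₂² = 0.001·13.0669 = 0.013067

0.013067


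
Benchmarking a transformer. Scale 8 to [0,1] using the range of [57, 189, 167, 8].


min=8, max=189
(8-8)/(189-8) = 0/181 = 0.0

0.0


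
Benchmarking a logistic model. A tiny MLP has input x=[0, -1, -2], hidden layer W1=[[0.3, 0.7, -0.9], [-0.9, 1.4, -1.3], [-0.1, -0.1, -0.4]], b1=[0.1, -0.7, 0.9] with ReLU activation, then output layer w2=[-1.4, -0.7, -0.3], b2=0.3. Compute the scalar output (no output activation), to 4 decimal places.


z1[0] = (0.3)·(0) + (0.7)·(-1) + (-0.9)·(-2) + 0.1 = 1.2
z1[1] = (-0.9)·(0) + (1.4)·(-1) + (-1.3)·(-2) - 0.7 = 0.5
z1[2] = (-0.1)·(0) + (-0.1)·(-1) + (-0.4)·(-2) + 0.9 = 1.8
h = ReLU(z1) = [1.2, 0.5, 1.8]
output = (-1.4)·(1.2) + (-0.7)·(0.5) + (-0.3)·(1.8) + 0.3 = -2.27

-2.27
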